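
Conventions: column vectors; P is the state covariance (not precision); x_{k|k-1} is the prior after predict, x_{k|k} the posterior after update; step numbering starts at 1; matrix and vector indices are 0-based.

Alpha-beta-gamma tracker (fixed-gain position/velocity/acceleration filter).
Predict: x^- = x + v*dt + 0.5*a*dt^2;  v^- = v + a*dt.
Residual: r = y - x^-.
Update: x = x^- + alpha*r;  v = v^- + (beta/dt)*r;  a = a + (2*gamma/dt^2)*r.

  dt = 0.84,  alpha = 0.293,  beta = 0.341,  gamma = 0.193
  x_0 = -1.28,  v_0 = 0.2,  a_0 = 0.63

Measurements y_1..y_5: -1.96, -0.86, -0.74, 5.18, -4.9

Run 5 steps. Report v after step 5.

step 1: x_pred=-0.8897  r=-1.0703  x^+=-1.2033  v^+=0.2947  a^+=0.0445
step 2: x_pred=-0.9401  r=0.0801  x^+=-0.9166  v^+=0.3646  a^+=0.0883
step 3: x_pred=-0.5792  r=-0.1608  x^+=-0.6263  v^+=0.3735  a^+=0.0003
step 4: x_pred=-0.3124  r=5.4924  x^+=1.2968  v^+=2.6034  a^+=3.0050
step 5: x_pred=4.5439  r=-9.4439  x^+=1.7768  v^+=1.2938  a^+=-2.1613

v_post = 1.2938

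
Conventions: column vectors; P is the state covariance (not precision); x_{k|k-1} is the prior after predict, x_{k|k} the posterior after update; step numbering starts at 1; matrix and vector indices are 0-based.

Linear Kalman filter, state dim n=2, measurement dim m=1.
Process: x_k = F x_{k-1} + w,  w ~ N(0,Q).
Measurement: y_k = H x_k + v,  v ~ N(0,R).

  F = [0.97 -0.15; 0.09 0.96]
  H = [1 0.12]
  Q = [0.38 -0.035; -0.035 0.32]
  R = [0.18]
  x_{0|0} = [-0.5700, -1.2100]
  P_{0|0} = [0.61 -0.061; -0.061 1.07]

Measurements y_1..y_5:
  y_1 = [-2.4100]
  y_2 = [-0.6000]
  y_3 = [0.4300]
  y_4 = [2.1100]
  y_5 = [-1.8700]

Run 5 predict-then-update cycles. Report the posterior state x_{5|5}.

x_post = [-0.8405, -0.6862]

step 1: x^-=[-0.3714, -1.2129]  P^-=[0.9958 -0.1918; -0.1918 1.3005]  S=[1.1485]  K=[0.8470; -0.0311]  nu=[-1.8931]  x^+=[-1.9748, -1.1540]  P^+=[0.1718 -0.1615; -0.1615 1.2994]
step 2: x^-=[-1.7425, -1.2856]  P^-=[0.6179 -0.3553; -0.3553 1.4910]  S=[0.7341]  K=[0.7836; -0.2403]  nu=[1.2967]  x^+=[-0.7263, -1.5972]  P^+=[0.1671 -0.2171; -0.2171 1.4486]
step 3: x^-=[-0.4649, -1.5987]  P^-=[0.6330 -0.4282; -0.4282 1.6189]  S=[0.7335]  K=[0.7929; -0.3190]  nu=[1.0868]  x^+=[0.3968, -1.9453]  P^+=[0.1718 -0.2427; -0.2427 1.5442]
step 4: x^-=[0.6767, -1.8318]  P^-=[0.6471 -0.4651; -0.4651 1.7026]  S=[0.7400]  K=[0.7990; -0.3525]  nu=[1.6532]  x^+=[1.9976, -2.4145]  P^+=[0.1746 -0.2567; -0.2567 1.6107]
step 5: x^-=[2.2998, -2.1381]  P^-=[0.6553 -0.4873; -0.4873 1.7615]  S=[0.7437]  K=[0.8025; -0.3710]  nu=[-3.9133]  x^+=[-0.8405, -0.6862]  P^+=[0.1764 -0.2659; -0.2659 1.6591]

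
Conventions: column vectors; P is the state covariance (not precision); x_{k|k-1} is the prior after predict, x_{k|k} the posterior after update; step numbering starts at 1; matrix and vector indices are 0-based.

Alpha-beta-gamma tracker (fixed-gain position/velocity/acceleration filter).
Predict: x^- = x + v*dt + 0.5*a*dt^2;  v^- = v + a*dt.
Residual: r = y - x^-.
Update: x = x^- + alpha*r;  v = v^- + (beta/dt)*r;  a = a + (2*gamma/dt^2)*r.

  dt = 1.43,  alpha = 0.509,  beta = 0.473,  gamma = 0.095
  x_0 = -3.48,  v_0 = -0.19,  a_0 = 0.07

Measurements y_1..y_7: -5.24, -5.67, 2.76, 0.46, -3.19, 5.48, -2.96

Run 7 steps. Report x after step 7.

step 1: x_pred=-3.6801  r=-1.5599  x^+=-4.4741  v^+=-0.6059  a^+=-0.0749
step 2: x_pred=-5.4171  r=-0.2529  x^+=-5.5458  v^+=-0.7967  a^+=-0.0984
step 3: x_pred=-6.7857  r=9.5457  x^+=-1.9269  v^+=2.2200  a^+=0.7885
step 4: x_pred=2.0539  r=-1.5939  x^+=1.2426  v^+=2.8204  a^+=0.6404
step 5: x_pred=5.9305  r=-9.1205  x^+=1.2882  v^+=0.7194  a^+=-0.2070
step 6: x_pred=2.1052  r=3.3748  x^+=3.8230  v^+=1.5396  a^+=0.1066
step 7: x_pred=6.1336  r=-9.0936  x^+=1.5049  v^+=-1.3159  a^+=-0.7384

x_post = 1.5049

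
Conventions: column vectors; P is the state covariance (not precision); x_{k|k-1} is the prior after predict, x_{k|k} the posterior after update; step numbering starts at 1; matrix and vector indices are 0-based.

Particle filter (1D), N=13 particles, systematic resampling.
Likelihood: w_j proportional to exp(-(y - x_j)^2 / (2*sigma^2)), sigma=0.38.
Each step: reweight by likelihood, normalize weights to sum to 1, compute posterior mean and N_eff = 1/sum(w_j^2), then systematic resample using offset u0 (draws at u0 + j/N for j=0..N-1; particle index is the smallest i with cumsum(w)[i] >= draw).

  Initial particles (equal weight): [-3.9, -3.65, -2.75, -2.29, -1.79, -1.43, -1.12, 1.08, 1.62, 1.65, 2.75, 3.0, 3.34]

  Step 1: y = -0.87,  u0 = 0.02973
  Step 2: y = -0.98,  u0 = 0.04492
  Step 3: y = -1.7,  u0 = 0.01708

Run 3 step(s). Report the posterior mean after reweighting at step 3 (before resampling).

post_mean = -1.2166

step 1: w=[0.0000, 0.0000, 0.0000, 0.0008, 0.0446, 0.2820, 0.6727, 0.0000, 0.0000, 0.0000, 0.0000, 0.0000, 0.0000]  mean=-1.2382  Neff=1.8727  idx=[4, 5, 5, 5, 6, 6, 6, 6, 6, 6, 6, 6, 6]
step 2: w=[0.0103, 0.0496, 0.0496, 0.0496, 0.0934, 0.0934, 0.0934, 0.0934, 0.0934, 0.0934, 0.0934, 0.0934, 0.0934]  mean=-1.1730  Neff=11.6207  idx=[1, 3, 4, 5, 6, 6, 7, 8, 9, 10, 11, 11, 12]
step 3: w=[0.1558, 0.1558, 0.0626, 0.0626, 0.0626, 0.0626, 0.0626, 0.0626, 0.0626, 0.0626, 0.0626, 0.0626, 0.0626]  mean=-1.2166  Neff=10.9122  idx=[0, 0, 1, 1, 2, 3, 4, 5, 7, 8, 9, 10, 12]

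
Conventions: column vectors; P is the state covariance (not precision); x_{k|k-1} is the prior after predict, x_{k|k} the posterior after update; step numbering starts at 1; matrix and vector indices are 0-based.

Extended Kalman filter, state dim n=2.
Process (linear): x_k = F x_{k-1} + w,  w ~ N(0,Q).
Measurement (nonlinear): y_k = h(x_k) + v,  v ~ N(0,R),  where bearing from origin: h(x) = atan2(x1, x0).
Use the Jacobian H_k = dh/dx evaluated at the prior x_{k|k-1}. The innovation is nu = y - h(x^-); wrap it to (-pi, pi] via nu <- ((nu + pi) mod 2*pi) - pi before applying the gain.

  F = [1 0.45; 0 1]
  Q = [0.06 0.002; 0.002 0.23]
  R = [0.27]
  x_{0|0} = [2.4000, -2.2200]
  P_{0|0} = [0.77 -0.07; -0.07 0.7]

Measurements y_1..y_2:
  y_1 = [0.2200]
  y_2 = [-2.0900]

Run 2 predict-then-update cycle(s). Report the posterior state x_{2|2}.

x_post = [0.7114, -2.6220]

step 1: x^-=[1.4010, -2.2200]  P^-=[0.9087 0.2470; 0.2470 0.9300]  H_jac=[0.3221 0.2033]  S=[0.4351]  K=[0.7882; 0.6174]  nu=[1.2278]  x^+=[2.3688, -1.4619]  P^+=[0.6384 0.0352; 0.0352 0.7641]
step 2: x^-=[1.7110, -1.4619]  P^-=[0.8849 0.3811; 0.3811 0.9941]  H_jac=[0.2887 0.3378]  S=[0.5315]  K=[0.7228; 0.8388]  nu=[-1.3829]  x^+=[0.7114, -2.6220]  P^+=[0.6072 0.0589; 0.0589 0.6201]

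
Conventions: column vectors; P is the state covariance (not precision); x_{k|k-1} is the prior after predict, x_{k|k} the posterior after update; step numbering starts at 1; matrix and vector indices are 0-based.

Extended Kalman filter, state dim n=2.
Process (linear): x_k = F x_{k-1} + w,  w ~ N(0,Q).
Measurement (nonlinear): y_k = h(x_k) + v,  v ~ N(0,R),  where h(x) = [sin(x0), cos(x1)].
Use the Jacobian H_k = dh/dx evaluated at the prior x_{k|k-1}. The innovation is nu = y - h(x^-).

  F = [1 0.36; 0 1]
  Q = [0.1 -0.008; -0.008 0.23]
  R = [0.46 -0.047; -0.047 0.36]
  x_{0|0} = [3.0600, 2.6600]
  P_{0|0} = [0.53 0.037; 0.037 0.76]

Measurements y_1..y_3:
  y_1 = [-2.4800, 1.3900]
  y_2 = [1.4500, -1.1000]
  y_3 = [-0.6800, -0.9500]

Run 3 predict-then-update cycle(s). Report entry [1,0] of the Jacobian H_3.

step 1: x^-=[4.0176, 2.6600]  P^-=[0.7551 0.3026; 0.3026 0.9900]  H_jac=[-0.6402 0.0000; 0.0000 -0.4632]  S=[0.7695 0.0427; 0.0427 0.5724]  K=[-0.6172 -0.1988; -0.2081 -0.7856]  nu=[-1.7118, 2.2763]  x^+=[4.6217, 1.2281]  P^+=[0.4289 0.0919; 0.0919 0.5894]
step 2: x^-=[5.0638, 1.2281]  P^-=[0.6714 0.2961; 0.2961 0.8194]  H_jac=[0.3442 0.0000; 0.0000 -0.9419]  S=[0.5396 -0.1430; -0.1430 1.0869]  K=[0.3734 -0.2074; 0.0007 -0.7100]  nu=[2.3889, -1.4360]  x^+=[6.2536, 2.2494]  P^+=[0.5273 0.0979; 0.0979 0.2714]
step 3: x^-=[7.0634, 2.2494]  P^-=[0.7330 0.1876; 0.1876 0.5014]  H_jac=[0.7108 0.0000; 0.0000 -0.7785]  S=[0.8303 -0.1508; -0.1508 0.6638]  K=[0.6128 -0.0808; 0.0561 -0.5752]  nu=[-1.3834, -0.3223]  x^+=[6.2417, 2.3571]  P^+=[0.4019 0.0744; 0.0744 0.2694]

H_jac[1,0] = 0.0000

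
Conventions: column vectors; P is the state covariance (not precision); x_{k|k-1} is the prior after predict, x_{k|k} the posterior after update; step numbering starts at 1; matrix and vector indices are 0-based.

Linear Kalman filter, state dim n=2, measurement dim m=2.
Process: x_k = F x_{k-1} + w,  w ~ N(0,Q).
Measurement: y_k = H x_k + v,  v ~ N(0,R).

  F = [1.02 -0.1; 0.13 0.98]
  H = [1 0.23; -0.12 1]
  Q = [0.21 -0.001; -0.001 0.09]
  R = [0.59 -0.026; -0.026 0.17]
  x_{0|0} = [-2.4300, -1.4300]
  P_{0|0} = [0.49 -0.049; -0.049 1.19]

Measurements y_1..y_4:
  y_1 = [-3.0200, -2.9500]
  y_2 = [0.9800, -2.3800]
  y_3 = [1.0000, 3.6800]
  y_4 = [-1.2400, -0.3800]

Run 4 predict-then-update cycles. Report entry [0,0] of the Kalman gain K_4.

step 1: x^-=[-2.3356, -1.7173]  P^-=[0.7417 -0.1010; -0.1010 1.2287]  S=[1.3502 0.0694; 0.0694 1.4336]  K=[0.5403 -0.1587; 0.0902 0.8611]  nu=[-0.2894, -1.5130]  x^+=[-2.2519, -3.0463]  P^+=[0.3234 -0.0022; -0.0022 0.1438]
step 2: x^-=[-1.9923, -3.2781]  P^-=[0.5483 0.0256; 0.0256 0.2330]  S=[1.1624 -0.0133; -0.0133 0.4047]  K=[0.4758 -0.0837; 0.0747 0.5705]  nu=[3.7263, 0.6591]  x^+=[-0.2744, -2.6239]  P^+=[0.2813 0.0072; 0.0072 0.0959]
step 3: x^-=[-0.0175, -2.6071]  P^-=[0.5021 0.0340; 0.0340 0.1887]  S=[1.1177 -0.0098; -0.0098 0.3578]  K=[0.4557 -0.0610; 0.0738 0.5180]  nu=[1.6171, 6.2850]  x^+=[0.3362, 0.7680]  P^+=[0.2681 0.0100; 0.0100 0.0873]
step 4: x^-=[0.2661, 0.7964]  P^-=[0.4878 0.0358; 0.0358 0.1810]  S=[1.1039 -0.0081; -0.0081 0.3494]  K=[0.4490 -0.0546; 0.0739 0.5073]  nu=[-1.6893, -1.1445]  x^+=[-0.4298, 0.0910]  P^+=[0.2639 0.0107; 0.0107 0.0856]

K[0,0] = 0.4490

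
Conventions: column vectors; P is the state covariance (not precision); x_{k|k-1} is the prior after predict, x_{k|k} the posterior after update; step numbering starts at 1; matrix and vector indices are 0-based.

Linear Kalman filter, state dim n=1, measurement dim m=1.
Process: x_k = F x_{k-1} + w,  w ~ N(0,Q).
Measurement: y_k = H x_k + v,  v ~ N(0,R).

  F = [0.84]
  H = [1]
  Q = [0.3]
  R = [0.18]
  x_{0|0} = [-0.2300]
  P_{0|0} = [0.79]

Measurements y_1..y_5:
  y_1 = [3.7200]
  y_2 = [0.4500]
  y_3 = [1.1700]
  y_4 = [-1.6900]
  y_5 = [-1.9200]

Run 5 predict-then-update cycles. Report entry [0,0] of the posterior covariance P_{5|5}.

P_post[0,0] = 0.1228

step 1: x^-=[-0.1932]  P^-=[0.8574]  S=[1.0374]  K=[0.8265]  nu=[3.9132]  x^+=[3.0410]  P^+=[0.1488]
step 2: x^-=[2.5545]  P^-=[0.4050]  S=[0.5850]  K=[0.6923]  nu=[-2.1045]  x^+=[1.0976]  P^+=[0.1246]
step 3: x^-=[0.9220]  P^-=[0.3879]  S=[0.5679]  K=[0.6831]  nu=[0.2480]  x^+=[1.0914]  P^+=[0.1230]
step 4: x^-=[0.9168]  P^-=[0.3868]  S=[0.5668]  K=[0.6824]  nu=[-2.6068]  x^+=[-0.8621]  P^+=[0.1228]
step 5: x^-=[-0.7242]  P^-=[0.3867]  S=[0.5667]  K=[0.6824]  nu=[-1.1958]  x^+=[-1.5401]  P^+=[0.1228]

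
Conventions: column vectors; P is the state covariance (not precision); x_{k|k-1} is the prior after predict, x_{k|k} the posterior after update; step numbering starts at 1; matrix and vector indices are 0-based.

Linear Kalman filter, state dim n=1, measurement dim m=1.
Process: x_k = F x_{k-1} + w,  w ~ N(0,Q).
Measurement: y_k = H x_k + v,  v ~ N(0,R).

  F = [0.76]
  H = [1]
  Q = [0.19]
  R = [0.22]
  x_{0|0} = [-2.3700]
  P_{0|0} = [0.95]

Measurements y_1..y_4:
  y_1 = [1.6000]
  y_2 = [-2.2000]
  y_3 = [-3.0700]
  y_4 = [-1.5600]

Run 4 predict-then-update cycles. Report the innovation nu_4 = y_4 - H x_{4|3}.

step 1: x^-=[-1.8012]  P^-=[0.7387]  S=[0.9587]  K=[0.7705]  nu=[3.4012]  x^+=[0.8195]  P^+=[0.1695]
step 2: x^-=[0.6228]  P^-=[0.2879]  S=[0.5079]  K=[0.5669]  nu=[-2.8228]  x^+=[-0.9773]  P^+=[0.1247]
step 3: x^-=[-0.7427]  P^-=[0.2620]  S=[0.4820]  K=[0.5436]  nu=[-2.3273]  x^+=[-2.0078]  P^+=[0.1196]
step 4: x^-=[-1.5260]  P^-=[0.2591]  S=[0.4791]  K=[0.5408]  nu=[-0.0340]  x^+=[-1.5444]  P^+=[0.1190]

innov = [-0.0340]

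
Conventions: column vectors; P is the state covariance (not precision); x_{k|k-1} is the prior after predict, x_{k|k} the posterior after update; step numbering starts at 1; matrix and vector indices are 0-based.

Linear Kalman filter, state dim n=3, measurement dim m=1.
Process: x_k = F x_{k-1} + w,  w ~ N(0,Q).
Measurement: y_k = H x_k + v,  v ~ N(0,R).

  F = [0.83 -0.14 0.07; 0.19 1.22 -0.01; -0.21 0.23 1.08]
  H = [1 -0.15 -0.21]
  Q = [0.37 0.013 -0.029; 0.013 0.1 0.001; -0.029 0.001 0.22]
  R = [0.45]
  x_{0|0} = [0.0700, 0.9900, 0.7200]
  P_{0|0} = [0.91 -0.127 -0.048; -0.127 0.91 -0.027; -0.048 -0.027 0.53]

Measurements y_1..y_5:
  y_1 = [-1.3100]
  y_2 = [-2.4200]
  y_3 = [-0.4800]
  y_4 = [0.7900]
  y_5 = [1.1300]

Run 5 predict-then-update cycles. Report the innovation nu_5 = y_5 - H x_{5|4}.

step 1: x^-=[-0.0301, 1.2139, 0.9906]  P^-=[1.0418 -0.1271 -0.2435; -0.1271 1.4293 0.1958; -0.2435 0.1958 0.9471]  S=[1.7185]  K=[0.6471; -0.2227; -0.2745]  nu=[-0.8898]  x^+=[-0.6059, 1.4120, 1.2349]  P^+=[0.3222 0.1205 0.0618; 0.1205 1.3441 0.0908; 0.0618 0.0908 0.8176]
step 2: x^-=[-0.6141, 1.5952, 1.7857]  P^-=[0.5997 -0.0393 0.0021; -0.0393 2.1657 0.4631; 0.0021 0.4631 1.2644]  S=[1.1943]  K=[0.5067; -0.3864; -0.2787]  nu=[-1.1916]  x^+=[-1.2179, 2.0556, 2.1178]  P^+=[0.2931 0.1945 0.1708; 0.1945 1.9874 0.3345; 0.1708 0.3345 1.1716]
step 3: x^-=[-1.1504, 2.2552, 3.0158]  P^-=[0.5847 -0.0594 0.0927; -0.0594 3.1501 0.9683; 0.0927 0.9683 1.7745]  S=[1.2237]  K=[0.4692; -0.6009; -0.3474]  nu=[1.6420]  x^+=[-0.3800, 1.2686, 2.4452]  P^+=[0.3153 0.2856 0.2922; 0.2856 2.7083 0.7129; 0.2922 0.7129 1.6268]
step 4: x^-=[-0.3219, 1.4510, 3.0125]  P^-=[0.6019 -0.0561 0.1761; -0.0561 4.2565 1.6684; 0.1761 1.6684 2.4687]  S=[1.3045]  K=[0.4395; -0.8010; -0.4543]  nu=[1.9621]  x^+=[0.5405, -0.1206, 2.1211]  P^+=[0.3499 0.4032 0.4365; 0.4032 3.4195 1.1937; 0.4365 1.1937 2.1995]
step 5: x^-=[0.6140, -0.0657, 2.1495]  P^-=[0.6225 -0.0141 0.2786; -0.0141 5.3586 2.4977; 0.2786 2.4977 3.3379]  S=[1.3848]  K=[0.4088; -0.9694; -0.5755]  nu=[0.9576]  x^+=[1.0054, -0.9939, 1.5984]  P^+=[0.3911 0.5346 0.6044; 0.5346 4.0573 1.7251; 0.6044 1.7251 2.8792]

innov = [0.9576]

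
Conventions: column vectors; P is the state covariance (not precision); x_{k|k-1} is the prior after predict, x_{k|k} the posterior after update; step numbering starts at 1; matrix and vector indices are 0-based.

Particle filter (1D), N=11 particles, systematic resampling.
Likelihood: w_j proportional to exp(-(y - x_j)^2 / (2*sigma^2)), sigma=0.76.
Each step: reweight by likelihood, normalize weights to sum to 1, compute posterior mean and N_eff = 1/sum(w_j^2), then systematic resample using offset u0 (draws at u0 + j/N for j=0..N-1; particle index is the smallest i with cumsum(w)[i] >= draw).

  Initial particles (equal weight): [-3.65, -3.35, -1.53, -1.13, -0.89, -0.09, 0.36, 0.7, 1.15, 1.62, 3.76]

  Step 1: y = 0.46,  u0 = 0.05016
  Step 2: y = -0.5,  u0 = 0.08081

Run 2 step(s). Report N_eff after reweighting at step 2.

N_eff = 7.5354

step 1: w=[0.0000, 0.0000, 0.0080, 0.0278, 0.0511, 0.1906, 0.2455, 0.2356, 0.1640, 0.0773, 0.0000]  mean=0.4609  Neff=5.3062  idx=[4, 5, 5, 6, 6, 6, 7, 7, 8, 8, 9]
step 2: w=[0.1763, 0.1739, 0.1739, 0.1060, 0.1060, 0.1060, 0.0578, 0.0578, 0.0191, 0.0191, 0.0041]  mean=0.0577  Neff=7.5354  idx=[0, 0, 1, 2, 2, 3, 3, 4, 5, 6, 9]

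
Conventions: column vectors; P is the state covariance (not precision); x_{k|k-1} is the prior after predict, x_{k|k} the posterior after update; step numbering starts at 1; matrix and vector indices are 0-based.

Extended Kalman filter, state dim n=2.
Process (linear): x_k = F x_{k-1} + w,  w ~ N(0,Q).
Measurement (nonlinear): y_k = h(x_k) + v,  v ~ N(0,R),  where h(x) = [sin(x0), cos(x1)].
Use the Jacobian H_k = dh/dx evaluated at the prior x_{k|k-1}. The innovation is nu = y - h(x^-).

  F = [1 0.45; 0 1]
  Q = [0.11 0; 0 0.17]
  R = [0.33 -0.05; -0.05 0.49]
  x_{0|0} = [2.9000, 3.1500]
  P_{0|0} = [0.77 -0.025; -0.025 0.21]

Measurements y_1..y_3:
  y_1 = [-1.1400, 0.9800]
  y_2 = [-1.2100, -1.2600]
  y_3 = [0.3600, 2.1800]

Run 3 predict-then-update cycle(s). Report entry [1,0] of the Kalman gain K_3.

K[1,0] = 0.3276

step 1: x^-=[4.3175, 3.1500]  P^-=[0.9000 0.0695; 0.0695 0.3800]  H_jac=[-0.3847 0.0000; 0.0000 0.0084]  S=[0.4632 -0.0502; -0.0502 0.4900]  K=[-0.7558 -0.0763; -0.0577 0.0006]  nu=[-0.2170, 1.9800]  x^+=[4.3305, 3.1637]  P^+=[0.6384 0.0495; 0.0495 0.3785]
step 2: x^-=[5.7541, 3.1637]  P^-=[0.8696 0.2198; 0.2198 0.5485]  H_jac=[0.8633 0.0000; 0.0000 0.0221]  S=[0.9781 -0.0458; -0.0458 0.4903]  K=[0.7714 0.0820; 0.1961 0.0431]  nu=[-0.7053, -0.2602]  x^+=[5.1888, 3.0142]  P^+=[0.2901 0.0724; 0.0724 0.5107]
step 3: x^-=[6.5452, 3.0142]  P^-=[0.5687 0.3023; 0.3023 0.6807]  H_jac=[0.9659 0.0000; 0.0000 -0.1270]  S=[0.8606 -0.0871; -0.0871 0.5010]  K=[0.6419 0.0349; 0.3276 -0.1156]  nu=[0.1010, 3.1719]  x^+=[6.7208, 2.6805]  P^+=[0.2175 0.1179; 0.1179 0.5751]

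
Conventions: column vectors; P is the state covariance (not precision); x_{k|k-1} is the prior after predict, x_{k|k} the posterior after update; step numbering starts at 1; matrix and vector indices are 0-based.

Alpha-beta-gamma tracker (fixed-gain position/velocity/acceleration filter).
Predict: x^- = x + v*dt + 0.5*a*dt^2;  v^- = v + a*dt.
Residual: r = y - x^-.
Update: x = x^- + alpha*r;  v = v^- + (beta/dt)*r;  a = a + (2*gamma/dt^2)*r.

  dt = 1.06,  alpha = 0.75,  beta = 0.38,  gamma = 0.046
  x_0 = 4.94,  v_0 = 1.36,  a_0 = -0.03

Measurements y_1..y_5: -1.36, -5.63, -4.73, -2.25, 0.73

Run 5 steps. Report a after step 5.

step 1: x_pred=6.3647  r=-7.7247  x^+=0.5712  v^+=-1.4410  a^+=-0.6625
step 2: x_pred=-1.3285  r=-4.3015  x^+=-4.5546  v^+=-3.6853  a^+=-1.0147
step 3: x_pred=-9.0311  r=4.3011  x^+=-5.8053  v^+=-3.2190  a^+=-0.6625
step 4: x_pred=-9.5896  r=7.3396  x^+=-4.0849  v^+=-1.2901  a^+=-0.0616
step 5: x_pred=-5.4870  r=6.2170  x^+=-0.8242  v^+=0.8734  a^+=0.4475

a_post = 0.4475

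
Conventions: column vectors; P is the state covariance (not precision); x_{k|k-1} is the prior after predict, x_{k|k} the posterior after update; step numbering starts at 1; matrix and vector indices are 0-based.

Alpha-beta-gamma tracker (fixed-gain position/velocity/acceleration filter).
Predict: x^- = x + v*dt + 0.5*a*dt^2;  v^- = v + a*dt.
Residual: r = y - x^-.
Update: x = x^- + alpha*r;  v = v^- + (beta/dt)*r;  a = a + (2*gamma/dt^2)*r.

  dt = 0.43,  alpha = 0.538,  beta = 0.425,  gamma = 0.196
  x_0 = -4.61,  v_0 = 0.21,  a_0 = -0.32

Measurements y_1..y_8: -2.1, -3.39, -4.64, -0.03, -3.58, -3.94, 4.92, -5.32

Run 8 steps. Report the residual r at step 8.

resid = -8.9529

step 1: x_pred=-4.5493  r=2.4493  x^+=-3.2316  v^+=2.4932  a^+=4.8726
step 2: x_pred=-1.7090  r=-1.6810  x^+=-2.6134  v^+=2.9270  a^+=1.3088
step 3: x_pred=-1.2338  r=-3.4062  x^+=-3.0663  v^+=0.1232  a^+=-5.9126
step 4: x_pred=-3.5600  r=3.5300  x^+=-1.6608  v^+=1.0697  a^+=1.5712
step 5: x_pred=-1.0556  r=-2.5244  x^+=-2.4137  v^+=-0.7497  a^+=-3.7807
step 6: x_pred=-3.0856  r=-0.8544  x^+=-3.5453  v^+=-3.2198  a^+=-5.5920
step 7: x_pred=-5.4468  r=10.3668  x^+=0.1305  v^+=4.6219  a^+=16.3863
step 8: x_pred=3.6329  r=-8.9529  x^+=-1.1838  v^+=2.8192  a^+=-2.5943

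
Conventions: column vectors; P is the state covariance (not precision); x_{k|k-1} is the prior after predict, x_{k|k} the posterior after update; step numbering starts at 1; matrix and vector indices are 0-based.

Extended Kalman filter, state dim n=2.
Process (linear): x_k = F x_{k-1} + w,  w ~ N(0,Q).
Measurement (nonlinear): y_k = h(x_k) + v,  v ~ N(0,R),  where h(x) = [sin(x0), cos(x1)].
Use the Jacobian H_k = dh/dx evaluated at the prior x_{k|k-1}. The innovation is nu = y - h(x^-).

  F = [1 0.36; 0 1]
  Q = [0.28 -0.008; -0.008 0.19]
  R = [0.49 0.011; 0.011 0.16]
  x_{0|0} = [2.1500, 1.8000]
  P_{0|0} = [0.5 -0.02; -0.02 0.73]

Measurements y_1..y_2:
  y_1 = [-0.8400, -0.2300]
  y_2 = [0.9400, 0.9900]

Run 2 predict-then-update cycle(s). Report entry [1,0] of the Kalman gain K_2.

step 1: x^-=[2.7980, 1.8000]  P^-=[0.8602 0.2348; 0.2348 0.9200]  H_jac=[-0.9416 0.0000; 0.0000 -0.9738]  S=[1.2526 0.2263; 0.2263 1.0325]  K=[-0.6316 -0.0830; -0.0205 -0.8632]  nu=[-1.1769, -0.0028]  x^+=[3.5415, 1.8266]  P^+=[0.3297 0.0208; 0.0208 0.1421]
step 2: x^-=[4.1991, 1.8266]  P^-=[0.6430 0.0639; 0.0639 0.3321]  H_jac=[-0.4910 0.0000; 0.0000 -0.9675]  S=[0.6450 0.0414; 0.0414 0.4708]  K=[-0.4838 -0.0888; -0.0049 -0.6819]  nu=[1.8111, 1.2430]  x^+=[3.2125, 0.9700]  P^+=[0.4848 0.0202; 0.0202 0.1128]

K[1,0] = -0.0049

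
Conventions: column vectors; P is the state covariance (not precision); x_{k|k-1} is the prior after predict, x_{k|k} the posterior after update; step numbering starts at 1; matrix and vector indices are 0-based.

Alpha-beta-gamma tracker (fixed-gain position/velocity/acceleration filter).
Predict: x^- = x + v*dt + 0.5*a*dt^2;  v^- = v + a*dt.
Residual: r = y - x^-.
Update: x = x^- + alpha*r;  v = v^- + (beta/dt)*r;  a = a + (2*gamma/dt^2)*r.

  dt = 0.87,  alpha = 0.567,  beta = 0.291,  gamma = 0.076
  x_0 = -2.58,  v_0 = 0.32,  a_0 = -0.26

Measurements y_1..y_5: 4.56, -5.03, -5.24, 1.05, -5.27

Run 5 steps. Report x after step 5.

x_post = -4.0954

step 1: x_pred=-2.4000  r=6.9600  x^+=1.5463  v^+=2.4218  a^+=1.1377
step 2: x_pred=4.0838  r=-9.1138  x^+=-1.0837  v^+=0.3632  a^+=-0.6925
step 3: x_pred=-1.0298  r=-4.2102  x^+=-3.4170  v^+=-1.6476  a^+=-1.5380
step 4: x_pred=-5.4324  r=6.4824  x^+=-1.7569  v^+=-0.8174  a^+=-0.2362
step 5: x_pred=-2.5574  r=-2.7126  x^+=-4.0954  v^+=-1.9302  a^+=-0.7810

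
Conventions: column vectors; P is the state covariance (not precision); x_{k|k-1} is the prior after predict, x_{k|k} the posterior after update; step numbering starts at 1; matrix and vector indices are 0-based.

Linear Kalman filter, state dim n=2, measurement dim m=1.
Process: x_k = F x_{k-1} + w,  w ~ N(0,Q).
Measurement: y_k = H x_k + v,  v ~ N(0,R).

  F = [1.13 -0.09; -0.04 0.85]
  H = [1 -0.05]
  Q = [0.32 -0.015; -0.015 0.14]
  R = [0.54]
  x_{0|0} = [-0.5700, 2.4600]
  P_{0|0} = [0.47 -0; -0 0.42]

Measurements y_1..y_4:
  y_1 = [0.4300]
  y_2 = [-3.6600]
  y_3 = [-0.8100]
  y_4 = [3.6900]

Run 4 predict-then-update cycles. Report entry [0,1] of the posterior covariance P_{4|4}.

P_post[0,1] = -0.0227

step 1: x^-=[-0.8655, 2.1138]  P^-=[0.9235 -0.0684; -0.0684 0.4442]  S=[1.4715]  K=[0.6299; -0.0616]  nu=[1.4012]  x^+=[0.0172, 2.0275]  P^+=[0.3396 -0.0113; -0.0113 0.4386]
step 2: x^-=[-0.1631, 1.7227]  P^-=[0.7595 -0.0748; -0.0748 0.4582]  S=[1.3081]  K=[0.5835; -0.0747]  nu=[-3.4108]  x^+=[-2.1531, 1.9775]  P^+=[0.3142 -0.0178; -0.0178 0.4509]
step 3: x^-=[-2.6110, 1.7670]  P^-=[0.7284 -0.0809; -0.0809 0.4675]  S=[1.2777]  K=[0.5733; -0.0816]  nu=[1.8894]  x^+=[-1.5279, 1.6129]  P^+=[0.3085 -0.0211; -0.0211 0.4590]
step 4: x^-=[-1.8716, 1.4321]  P^-=[0.7220 -0.0844; -0.0844 0.4736]  S=[1.2716]  K=[0.5711; -0.0850]  nu=[5.6333]  x^+=[1.3454, 0.9533]  P^+=[0.3073 -0.0227; -0.0227 0.4644]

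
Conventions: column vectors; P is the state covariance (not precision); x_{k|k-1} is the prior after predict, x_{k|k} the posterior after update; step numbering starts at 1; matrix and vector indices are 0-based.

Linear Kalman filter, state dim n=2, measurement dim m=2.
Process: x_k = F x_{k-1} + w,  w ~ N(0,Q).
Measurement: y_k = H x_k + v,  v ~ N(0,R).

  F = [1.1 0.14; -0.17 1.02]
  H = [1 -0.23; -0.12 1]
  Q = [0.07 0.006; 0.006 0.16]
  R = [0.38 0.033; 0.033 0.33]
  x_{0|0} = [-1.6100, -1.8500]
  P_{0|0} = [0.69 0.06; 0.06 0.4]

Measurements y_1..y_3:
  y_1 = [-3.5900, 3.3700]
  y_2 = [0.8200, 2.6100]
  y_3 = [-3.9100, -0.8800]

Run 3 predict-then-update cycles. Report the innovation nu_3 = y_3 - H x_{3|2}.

step 1: x^-=[-2.0300, -1.6133]  P^-=[0.9312 -0.0000; -0.0000 0.5753]  S=[1.3417 -0.2111; -0.2111 0.9187]  K=[0.7003 0.0392; -0.0001 0.6262]  nu=[-1.9311, 4.7397]  x^+=[-3.1963, 1.3548]  P^+=[0.2835 0.0701; 0.0701 0.2150]
step 2: x^-=[-3.3262, 1.9253]  P^-=[0.4388 0.0607; 0.0607 0.3676]  S=[0.8104 -0.0419; -0.0419 0.6894]  K=[0.5266 0.0436; -0.0025 0.5226]  nu=[4.5890, 0.2856]  x^+=[-0.8974, 2.0631]  P^+=[0.2148 0.0575; 0.0575 0.1793]
step 3: x^-=[-0.6983, 2.2569]  P^-=[0.3511 0.0546; 0.0546 0.3328]  S=[0.7236 -0.0295; -0.0295 0.6547]  K=[0.4695 0.0403; -0.0100 0.4978]  nu=[-2.6926, -3.2207]  x^+=[-2.0921, 0.6805]  P^+=[0.1916 0.0518; 0.0518 0.1702]

innov = [-2.6926, -3.2207]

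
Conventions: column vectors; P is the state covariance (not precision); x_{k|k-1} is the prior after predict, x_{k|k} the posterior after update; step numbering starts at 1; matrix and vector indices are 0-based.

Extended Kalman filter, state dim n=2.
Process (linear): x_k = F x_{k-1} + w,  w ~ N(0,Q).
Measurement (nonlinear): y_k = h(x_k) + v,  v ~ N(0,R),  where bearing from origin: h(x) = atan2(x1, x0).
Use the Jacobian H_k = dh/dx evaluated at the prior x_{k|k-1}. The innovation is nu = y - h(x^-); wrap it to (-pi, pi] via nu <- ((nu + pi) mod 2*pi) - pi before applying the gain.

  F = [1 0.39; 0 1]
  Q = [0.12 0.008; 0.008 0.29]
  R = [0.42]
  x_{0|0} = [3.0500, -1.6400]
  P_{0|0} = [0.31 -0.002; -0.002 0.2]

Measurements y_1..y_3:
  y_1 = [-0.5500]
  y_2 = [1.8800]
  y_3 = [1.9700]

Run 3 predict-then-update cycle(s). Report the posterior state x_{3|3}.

x_post = [3.3984, 0.9215]

step 1: x^-=[2.4104, -1.6400]  P^-=[0.4589 0.0840; 0.0840 0.4900]  H_jac=[0.1929 0.2836]  S=[0.4857]  K=[0.2313; 0.3195]  nu=[0.0474]  x^+=[2.4214, -1.6248]  P^+=[0.4329 0.0481; 0.0481 0.4404]
step 2: x^-=[1.7877, -1.6248]  P^-=[0.6574 0.2279; 0.2279 0.7304]  H_jac=[0.2784 0.3063]  S=[0.5784]  K=[0.4371; 0.4966]  nu=[2.6177]  x^+=[2.9320, -0.3250]  P^+=[0.5469 0.1023; 0.1023 0.5878]
step 3: x^-=[2.8053, -0.3250]  P^-=[0.8361 0.3396; 0.3396 0.8778]  H_jac=[0.0408 0.3518]  S=[0.5397]  K=[0.2844; 0.5977]  nu=[2.0853]  x^+=[3.3984, 0.9215]  P^+=[0.7924 0.2478; 0.2478 0.6850]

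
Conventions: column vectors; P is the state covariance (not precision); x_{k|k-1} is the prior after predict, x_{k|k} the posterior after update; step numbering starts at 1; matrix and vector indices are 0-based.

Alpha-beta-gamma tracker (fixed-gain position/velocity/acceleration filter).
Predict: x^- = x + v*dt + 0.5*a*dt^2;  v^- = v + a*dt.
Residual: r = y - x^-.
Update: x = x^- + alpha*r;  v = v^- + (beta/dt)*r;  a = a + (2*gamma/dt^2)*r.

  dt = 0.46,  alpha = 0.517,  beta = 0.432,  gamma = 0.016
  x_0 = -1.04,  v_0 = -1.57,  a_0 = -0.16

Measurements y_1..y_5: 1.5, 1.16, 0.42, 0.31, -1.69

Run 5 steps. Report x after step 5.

x_post = -0.4730

step 1: x_pred=-1.7791  r=3.2791  x^+=-0.0838  v^+=1.4359  a^+=0.3359
step 2: x_pred=0.6122  r=0.5478  x^+=0.8954  v^+=2.1049  a^+=0.4187
step 3: x_pred=1.9080  r=-1.4880  x^+=1.1387  v^+=0.9001  a^+=0.1937
step 4: x_pred=1.5732  r=-1.2632  x^+=0.9201  v^+=-0.1971  a^+=0.0027
step 5: x_pred=0.8297  r=-2.5197  x^+=-0.4730  v^+=-2.5623  a^+=-0.3784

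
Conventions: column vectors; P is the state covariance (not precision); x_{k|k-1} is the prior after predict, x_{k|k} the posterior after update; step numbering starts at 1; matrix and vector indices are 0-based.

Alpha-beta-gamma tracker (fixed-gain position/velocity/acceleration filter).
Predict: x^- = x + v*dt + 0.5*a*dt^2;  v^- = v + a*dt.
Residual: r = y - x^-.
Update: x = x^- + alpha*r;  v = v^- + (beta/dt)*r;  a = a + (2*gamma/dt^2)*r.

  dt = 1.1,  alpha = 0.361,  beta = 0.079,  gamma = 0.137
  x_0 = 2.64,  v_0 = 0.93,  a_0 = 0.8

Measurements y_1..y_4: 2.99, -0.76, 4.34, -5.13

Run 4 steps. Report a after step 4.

a_post = -3.3791

step 1: x_pred=4.1470  r=-1.1570  x^+=3.7293  v^+=1.7269  a^+=0.5380
step 2: x_pred=5.9544  r=-6.7144  x^+=3.5305  v^+=1.8365  a^+=-0.9825
step 3: x_pred=4.9563  r=-0.6163  x^+=4.7338  v^+=0.7115  a^+=-1.1220
step 4: x_pred=4.8377  r=-9.9677  x^+=1.2393  v^+=-1.2385  a^+=-3.3791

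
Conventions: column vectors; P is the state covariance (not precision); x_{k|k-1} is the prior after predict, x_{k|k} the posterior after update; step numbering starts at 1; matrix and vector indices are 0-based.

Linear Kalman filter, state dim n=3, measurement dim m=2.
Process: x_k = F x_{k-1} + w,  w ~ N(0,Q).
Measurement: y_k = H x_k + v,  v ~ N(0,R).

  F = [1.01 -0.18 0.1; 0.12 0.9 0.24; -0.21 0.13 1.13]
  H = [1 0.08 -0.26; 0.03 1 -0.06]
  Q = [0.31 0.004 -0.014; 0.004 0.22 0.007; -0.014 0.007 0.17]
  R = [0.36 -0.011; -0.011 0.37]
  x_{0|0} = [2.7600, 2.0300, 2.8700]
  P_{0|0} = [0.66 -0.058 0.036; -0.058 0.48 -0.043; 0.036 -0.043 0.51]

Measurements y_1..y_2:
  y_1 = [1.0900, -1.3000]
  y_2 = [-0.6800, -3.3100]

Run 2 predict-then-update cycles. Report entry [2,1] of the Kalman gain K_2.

K[2,1] = 0.3280

step 1: x^-=[2.7092, 2.8470, 2.9274]  P^-=[1.0338 -0.0259 -0.0689; -0.0259 0.6186 0.1529; -0.0689 0.1529 0.8319]  S=[1.4793 0.0208; 0.0208 0.9729]  K=[0.7096 -0.0056; -0.0197 0.6261; -0.1860 0.1077]  nu=[-1.0858, -4.0526]  x^+=[1.9613, 0.3312, 2.6930]  P^+=[0.2890 -0.0110 0.1254; -0.0110 0.2372 0.0843; 0.1254 0.0843 0.7702]
step 2: x^-=[2.1906, 1.1797, 2.6742]  P^-=[0.6465 0.0451 0.1287; 0.0451 0.5020 0.3374; 0.1287 0.3374 1.1362]  S=[1.0128 0.0135; 0.0135 0.8384]  K=[0.6081 0.0580; -0.0100 0.5764; -0.1423 0.3280]  nu=[-2.2697, -4.3950]  x^+=[0.5555, -1.3306, 1.5557]  P^+=[0.2682 0.0186 0.1978; 0.0186 0.2235 0.1786; 0.1978 0.1786 1.0267]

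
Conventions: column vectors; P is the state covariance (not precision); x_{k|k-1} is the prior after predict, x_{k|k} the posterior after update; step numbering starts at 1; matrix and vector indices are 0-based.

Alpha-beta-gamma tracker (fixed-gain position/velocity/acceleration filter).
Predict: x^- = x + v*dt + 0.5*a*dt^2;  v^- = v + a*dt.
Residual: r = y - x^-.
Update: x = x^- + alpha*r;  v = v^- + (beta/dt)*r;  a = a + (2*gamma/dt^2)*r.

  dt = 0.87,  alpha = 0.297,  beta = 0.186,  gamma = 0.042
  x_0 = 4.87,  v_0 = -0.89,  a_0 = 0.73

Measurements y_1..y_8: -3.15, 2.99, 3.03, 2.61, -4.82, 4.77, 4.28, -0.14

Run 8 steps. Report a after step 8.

step 1: x_pred=4.3720  r=-7.5220  x^+=2.1379  v^+=-1.8630  a^+=-0.1048
step 2: x_pred=0.4774  r=2.5126  x^+=1.2237  v^+=-1.4170  a^+=0.1741
step 3: x_pred=0.0567  r=2.9733  x^+=0.9398  v^+=-0.6299  a^+=0.5040
step 4: x_pred=0.5825  r=2.0275  x^+=1.1847  v^+=0.2420  a^+=0.7290
step 5: x_pred=1.6711  r=-6.4911  x^+=-0.2567  v^+=-0.5115  a^+=0.0087
step 6: x_pred=-0.6984  r=5.4684  x^+=0.9257  v^+=0.6652  a^+=0.6155
step 7: x_pred=1.7374  r=2.5426  x^+=2.4925  v^+=1.7443  a^+=0.8977
step 8: x_pred=4.3498  r=-4.4898  x^+=3.0163  v^+=1.5654  a^+=0.3994

a_post = 0.3994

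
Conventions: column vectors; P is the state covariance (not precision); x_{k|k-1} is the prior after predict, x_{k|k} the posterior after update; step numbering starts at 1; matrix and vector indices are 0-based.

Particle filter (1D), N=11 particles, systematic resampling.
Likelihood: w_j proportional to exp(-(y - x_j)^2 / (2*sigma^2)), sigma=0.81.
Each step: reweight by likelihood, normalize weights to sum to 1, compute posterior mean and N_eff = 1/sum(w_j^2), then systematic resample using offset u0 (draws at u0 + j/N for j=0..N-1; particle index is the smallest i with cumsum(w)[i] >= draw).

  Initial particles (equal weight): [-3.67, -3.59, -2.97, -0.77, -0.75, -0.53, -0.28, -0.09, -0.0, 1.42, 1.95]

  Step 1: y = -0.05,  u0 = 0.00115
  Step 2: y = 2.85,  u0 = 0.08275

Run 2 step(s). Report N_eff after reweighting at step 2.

N_eff = 5.5596

step 1: w=[0.0000, 0.0000, 0.0003, 0.1247, 0.1275, 0.1554, 0.1779, 0.1850, 0.1848, 0.0357, 0.0088]  mean=-0.2736  Neff=6.3570  idx=[3, 3, 4, 5, 5, 6, 6, 7, 7, 8, 8]
step 2: w=[0.0054, 0.0054, 0.0061, 0.0195, 0.0195, 0.0675, 0.0675, 0.1626, 0.1626, 0.2419, 0.2419]  mean=-0.1007  Neff=5.5596  idx=[5, 6, 7, 8, 8, 9, 9, 9, 10, 10, 10]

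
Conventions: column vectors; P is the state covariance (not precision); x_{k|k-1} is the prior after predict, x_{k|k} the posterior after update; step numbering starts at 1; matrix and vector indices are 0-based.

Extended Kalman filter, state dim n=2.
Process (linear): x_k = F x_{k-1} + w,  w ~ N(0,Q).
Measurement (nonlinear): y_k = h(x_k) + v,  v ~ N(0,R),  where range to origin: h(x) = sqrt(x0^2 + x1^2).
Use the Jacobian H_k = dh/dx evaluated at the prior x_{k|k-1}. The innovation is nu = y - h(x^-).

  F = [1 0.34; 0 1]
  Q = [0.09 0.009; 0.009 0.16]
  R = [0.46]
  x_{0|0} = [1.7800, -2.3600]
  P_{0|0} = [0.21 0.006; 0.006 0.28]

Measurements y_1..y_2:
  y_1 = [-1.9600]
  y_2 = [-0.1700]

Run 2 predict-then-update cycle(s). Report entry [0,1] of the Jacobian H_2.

H_jac[0,1] = -0.4091

step 1: x^-=[0.9776, -2.3600]  P^-=[0.3364 0.1102; 0.1102 0.4400]  H_jac=[0.3827 -0.9239]  S=[0.8069]  K=[0.0334; -0.4515]  nu=[-4.5145]  x^+=[0.8268, -0.3217]  P^+=[0.3355 0.1224; 0.1224 0.2755]
step 2: x^-=[0.7175, -0.3217]  P^-=[0.5406 0.2250; 0.2250 0.4355]  H_jac=[0.9125 -0.4091]  S=[0.8150]  K=[0.4923; 0.0334]  nu=[-0.9563]  x^+=[0.2467, -0.3536]  P^+=[0.3431 0.2117; 0.2117 0.4346]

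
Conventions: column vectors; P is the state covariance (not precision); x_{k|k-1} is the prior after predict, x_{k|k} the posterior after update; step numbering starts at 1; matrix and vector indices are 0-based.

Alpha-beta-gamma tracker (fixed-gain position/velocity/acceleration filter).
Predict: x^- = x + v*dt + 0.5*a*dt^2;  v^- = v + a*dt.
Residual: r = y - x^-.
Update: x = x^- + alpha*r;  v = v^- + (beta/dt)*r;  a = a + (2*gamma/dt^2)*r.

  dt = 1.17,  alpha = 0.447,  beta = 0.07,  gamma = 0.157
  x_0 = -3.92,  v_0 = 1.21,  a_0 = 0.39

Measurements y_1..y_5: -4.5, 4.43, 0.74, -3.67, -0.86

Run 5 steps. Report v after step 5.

v_post = 0.5471

step 1: x_pred=-2.2374  r=-2.2626  x^+=-3.2488  v^+=1.5309  a^+=-0.1290
step 2: x_pred=-1.5459  r=5.9759  x^+=1.1253  v^+=1.7375  a^+=1.2417
step 3: x_pred=4.0082  r=-3.2682  x^+=2.5473  v^+=2.9948  a^+=0.4921
step 4: x_pred=6.3881  r=-10.0581  x^+=1.8921  v^+=2.9688  a^+=-1.8150
step 5: x_pred=4.1233  r=-4.9833  x^+=1.8958  v^+=0.5471  a^+=-2.9581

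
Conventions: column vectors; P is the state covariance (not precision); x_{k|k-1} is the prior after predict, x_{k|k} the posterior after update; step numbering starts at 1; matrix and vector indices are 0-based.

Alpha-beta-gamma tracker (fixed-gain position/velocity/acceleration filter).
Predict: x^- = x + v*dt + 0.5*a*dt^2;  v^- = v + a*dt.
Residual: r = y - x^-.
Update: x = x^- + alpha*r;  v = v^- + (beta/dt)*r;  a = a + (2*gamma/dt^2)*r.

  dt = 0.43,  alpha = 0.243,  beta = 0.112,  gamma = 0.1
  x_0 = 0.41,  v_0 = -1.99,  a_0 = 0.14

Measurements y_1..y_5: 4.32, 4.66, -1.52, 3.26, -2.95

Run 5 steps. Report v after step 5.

v_post = 4.2607

step 1: x_pred=-0.4328  r=4.7528  x^+=0.7222  v^+=-0.6919  a^+=5.2809
step 2: x_pred=0.9129  r=3.7471  x^+=1.8234  v^+=2.5549  a^+=9.3340
step 3: x_pred=3.7850  r=-5.3050  x^+=2.4959  v^+=5.1868  a^+=3.5958
step 4: x_pred=5.0586  r=-1.7986  x^+=4.6215  v^+=6.2645  a^+=1.6503
step 5: x_pred=7.4679  r=-10.4179  x^+=4.9363  v^+=4.2607  a^+=-9.6183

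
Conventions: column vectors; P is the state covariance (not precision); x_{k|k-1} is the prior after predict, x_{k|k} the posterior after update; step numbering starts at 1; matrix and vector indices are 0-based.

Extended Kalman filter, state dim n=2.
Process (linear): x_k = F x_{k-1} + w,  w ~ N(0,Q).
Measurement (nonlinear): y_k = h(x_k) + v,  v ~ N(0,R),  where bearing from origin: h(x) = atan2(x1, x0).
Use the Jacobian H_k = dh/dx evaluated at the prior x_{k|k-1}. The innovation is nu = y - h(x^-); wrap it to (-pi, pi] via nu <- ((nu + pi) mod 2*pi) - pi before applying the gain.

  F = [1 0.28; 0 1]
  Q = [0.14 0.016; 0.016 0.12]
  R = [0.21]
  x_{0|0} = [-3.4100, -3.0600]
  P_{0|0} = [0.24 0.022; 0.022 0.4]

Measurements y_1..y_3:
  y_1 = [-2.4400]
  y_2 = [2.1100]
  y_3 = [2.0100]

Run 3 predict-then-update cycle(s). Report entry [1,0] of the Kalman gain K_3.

step 1: x^-=[-4.2668, -3.0600]  P^-=[0.4237 0.1500; 0.1500 0.5200]  H_jac=[0.1110 -0.1548]  S=[0.2225]  K=[0.1070; -0.2868]  nu=[0.0794]  x^+=[-4.2583, -3.0828]  P^+=[0.4211 0.1568; 0.1568 0.5017]
step 2: x^-=[-5.1215, -3.0828]  P^-=[0.6883 0.3133; 0.3133 0.6217]  H_jac=[0.0863 -0.1433]  S=[0.2201]  K=[0.0658; -0.2820]  nu=[-1.5734]  x^+=[-5.2249, -2.6391]  P^+=[0.6873 0.3174; 0.3174 0.6042]
step 3: x^-=[-5.9639, -2.6391]  P^-=[1.0524 0.5026; 0.5026 0.7242]  H_jac=[0.0620 -0.1402]  S=[0.2195]  K=[-0.0235; -0.3205]  nu=[-1.5482]  x^+=[-5.9275, -2.1429]  P^+=[1.0523 0.5009; 0.5009 0.7016]

K[1,0] = -0.3205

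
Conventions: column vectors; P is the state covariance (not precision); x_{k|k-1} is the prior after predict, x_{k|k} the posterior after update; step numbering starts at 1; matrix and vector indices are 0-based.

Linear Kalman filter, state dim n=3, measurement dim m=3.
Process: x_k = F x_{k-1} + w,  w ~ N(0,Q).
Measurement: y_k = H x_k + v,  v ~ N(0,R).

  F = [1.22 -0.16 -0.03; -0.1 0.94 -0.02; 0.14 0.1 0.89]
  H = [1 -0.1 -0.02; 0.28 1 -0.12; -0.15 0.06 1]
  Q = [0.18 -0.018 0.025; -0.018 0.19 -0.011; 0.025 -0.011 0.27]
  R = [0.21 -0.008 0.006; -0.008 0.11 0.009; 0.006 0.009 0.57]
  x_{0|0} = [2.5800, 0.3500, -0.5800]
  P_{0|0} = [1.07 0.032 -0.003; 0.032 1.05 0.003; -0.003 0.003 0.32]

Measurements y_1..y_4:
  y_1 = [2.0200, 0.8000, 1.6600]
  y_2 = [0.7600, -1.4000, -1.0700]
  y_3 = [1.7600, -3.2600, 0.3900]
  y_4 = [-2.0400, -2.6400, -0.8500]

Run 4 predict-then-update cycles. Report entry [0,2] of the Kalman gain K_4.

K[0,2] = 0.0062

step 1: x^-=[3.1090, 0.0826, -0.1200]  P^-=[1.7875 -0.2691 0.1819; -0.2691 1.1225 0.0737; 0.1819 0.0737 0.5556]  S=[2.0558 0.0966 -0.1251; 0.0966 1.2000 0.0978; -0.1251 0.0978 1.1290]  K=[0.8758 0.1044 -0.0026; -0.2238 0.8784 0.0598; 0.1090 0.0001 0.4840]  nu=[-1.0831, -0.1675, 2.2414]  x^+=[2.1371, 0.3119, 0.8467]  P^+=[0.1796 -0.0417 0.0341; -0.0417 0.1139 0.0275; 0.0341 0.0275 0.2800]
step 2: x^-=[2.5319, 0.0625, 1.0840]  P^-=[0.4645 -0.1068 0.0751; -0.1068 0.2995 0.0070; 0.0751 0.0070 0.5087]  S=[0.6961 -0.0200 -0.0090; -0.0200 0.3867 -0.0100; -0.0090 -0.0100 1.0704]  K=[0.6826 0.0722 0.0055; -0.1764 0.6870 0.0432; 0.0964 -0.0683 0.4652]  nu=[-1.7440, -2.0414, -1.7779]  x^+=[1.1842, -1.1092, 0.2282]  P^+=[0.1401 -0.0330 0.0309; -0.0330 0.0889 0.0195; 0.0309 0.0195 0.2686]
step 3: x^-=[1.6153, -1.1656, 0.2580]  P^-=[0.4019 -0.0878 0.0676; -0.0878 0.2757 0.0000; 0.0676 0.0000 0.4966]  S=[0.6297 -0.0157 -0.0046; -0.0157 0.3706 -0.0191; -0.0046 -0.0191 1.0580]  K=[0.6519 0.0727 0.0061; -0.1662 0.6725 0.0395; 0.0930 -0.0821 0.4588]  nu=[0.0333, -2.5157, 0.4442]  x^+=[1.4568, -2.8454, 0.6714]  P^+=[0.1338 -0.0310 0.0300; -0.0310 0.0865 0.0177; 0.0300 0.0177 0.2648]
step 4: x^-=[2.2125, -2.8338, 0.5170]  P^-=[0.3918 -0.0844 0.0662; -0.0844 0.2731 -0.0012; 0.0662 -0.0012 0.4930]  S=[0.6189 -0.0147 -0.0041; -0.0147 0.3696 -0.0204; -0.0041 -0.0204 1.0543]  K=[0.6463 0.0732 0.0062; -0.1642 0.6712 0.0388; 0.0922 -0.0842 0.4568]  nu=[-4.5255, -0.3636, -0.8651]  x^+=[-0.7441, -2.3686, -0.2649]  P^+=[0.1327 -0.0306 0.0298; -0.0306 0.0862 0.0174; 0.0298 0.0174 0.2636]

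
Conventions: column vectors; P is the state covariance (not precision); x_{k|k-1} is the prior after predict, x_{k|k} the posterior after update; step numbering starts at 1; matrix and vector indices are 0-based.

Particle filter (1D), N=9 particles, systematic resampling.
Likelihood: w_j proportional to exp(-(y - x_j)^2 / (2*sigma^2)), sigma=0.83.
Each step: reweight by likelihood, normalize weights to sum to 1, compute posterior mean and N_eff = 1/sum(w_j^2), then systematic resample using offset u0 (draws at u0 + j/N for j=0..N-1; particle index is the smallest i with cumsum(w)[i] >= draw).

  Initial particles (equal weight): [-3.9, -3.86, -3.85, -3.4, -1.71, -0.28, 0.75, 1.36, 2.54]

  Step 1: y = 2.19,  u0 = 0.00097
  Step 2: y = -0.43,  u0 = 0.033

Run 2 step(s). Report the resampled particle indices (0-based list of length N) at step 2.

resampled_idx = [0, 0, 0, 0, 0, 0, 1, 1, 3]

step 1: w=[0.0000, 0.0000, 0.0000, 0.0000, 0.0000, 0.0068, 0.1265, 0.3455, 0.5212]  mean=1.8867  Neff=2.4566  idx=[5, 6, 7, 7, 7, 8, 8, 8, 8]
step 2: w=[0.5971, 0.2209, 0.0593, 0.0593, 0.0593, 0.0010, 0.0010, 0.0010, 0.0010]  mean=0.2507  Neff=2.4045  idx=[0, 0, 0, 0, 0, 0, 1, 1, 3]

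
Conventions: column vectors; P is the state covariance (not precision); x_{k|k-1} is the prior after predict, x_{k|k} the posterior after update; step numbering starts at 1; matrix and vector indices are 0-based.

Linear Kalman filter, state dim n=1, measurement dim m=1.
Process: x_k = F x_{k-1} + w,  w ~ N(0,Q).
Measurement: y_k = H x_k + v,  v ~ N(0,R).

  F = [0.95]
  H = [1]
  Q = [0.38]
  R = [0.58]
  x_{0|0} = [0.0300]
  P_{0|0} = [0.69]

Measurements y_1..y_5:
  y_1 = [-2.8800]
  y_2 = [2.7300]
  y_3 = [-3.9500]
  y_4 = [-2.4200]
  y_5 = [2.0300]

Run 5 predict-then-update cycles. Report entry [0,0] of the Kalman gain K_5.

step 1: x^-=[0.0285]  P^-=[1.0027]  S=[1.5827]  K=[0.6335]  nu=[-2.9085]  x^+=[-1.8142]  P^+=[0.3675]
step 2: x^-=[-1.7235]  P^-=[0.7116]  S=[1.2916]  K=[0.5510]  nu=[4.4535]  x^+=[0.7302]  P^+=[0.3196]
step 3: x^-=[0.6937]  P^-=[0.6684]  S=[1.2484]  K=[0.5354]  nu=[-4.6437]  x^+=[-1.7926]  P^+=[0.3105]
step 4: x^-=[-1.7029]  P^-=[0.6603]  S=[1.2403]  K=[0.5324]  nu=[-0.7171]  x^+=[-2.0847]  P^+=[0.3088]
step 5: x^-=[-1.9804]  P^-=[0.6587]  S=[1.2387]  K=[0.5318]  nu=[4.0104]  x^+=[0.1521]  P^+=[0.3084]

K[0,0] = 0.5318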